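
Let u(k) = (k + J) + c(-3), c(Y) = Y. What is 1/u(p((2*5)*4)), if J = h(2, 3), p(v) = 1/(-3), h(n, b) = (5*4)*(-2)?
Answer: -3/130 ≈ -0.023077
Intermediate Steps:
h(n, b) = -40 (h(n, b) = 20*(-2) = -40)
p(v) = -⅓
J = -40
u(k) = -43 + k (u(k) = (k - 40) - 3 = (-40 + k) - 3 = -43 + k)
1/u(p((2*5)*4)) = 1/(-43 - ⅓) = 1/(-130/3) = -3/130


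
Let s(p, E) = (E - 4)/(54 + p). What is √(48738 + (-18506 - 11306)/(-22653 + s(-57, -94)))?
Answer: √224450179731294/67861 ≈ 220.77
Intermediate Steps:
s(p, E) = (-4 + E)/(54 + p)
√(48738 + (-18506 - 11306)/(-22653 + s(-57, -94))) = √(48738 + (-18506 - 11306)/(-22653 + (-4 - 94)/(54 - 57))) = √(48738 - 29812/(-22653 - 98/(-3))) = √(48738 - 29812/(-22653 - ⅓*(-98))) = √(48738 - 29812/(-22653 + 98/3)) = √(48738 - 29812/(-67861/3)) = √(48738 - 29812*(-3/67861)) = √(48738 + 89436/67861) = √(3307498854/67861) = √224450179731294/67861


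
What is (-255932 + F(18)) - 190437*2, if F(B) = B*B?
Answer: -636482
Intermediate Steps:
F(B) = B**2
(-255932 + F(18)) - 190437*2 = (-255932 + 18**2) - 190437*2 = (-255932 + 324) - 63479*6 = -255608 - 380874 = -636482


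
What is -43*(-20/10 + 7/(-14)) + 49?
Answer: 313/2 ≈ 156.50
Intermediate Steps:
-43*(-20/10 + 7/(-14)) + 49 = -43*(-20*1/10 + 7*(-1/14)) + 49 = -43*(-2 - 1/2) + 49 = -43*(-5/2) + 49 = 215/2 + 49 = 313/2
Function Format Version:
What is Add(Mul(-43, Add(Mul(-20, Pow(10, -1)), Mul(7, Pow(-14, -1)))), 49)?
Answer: Rational(313, 2) ≈ 156.50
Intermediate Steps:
Add(Mul(-43, Add(Mul(-20, Pow(10, -1)), Mul(7, Pow(-14, -1)))), 49) = Add(Mul(-43, Add(Mul(-20, Rational(1, 10)), Mul(7, Rational(-1, 14)))), 49) = Add(Mul(-43, Add(-2, Rational(-1, 2))), 49) = Add(Mul(-43, Rational(-5, 2)), 49) = Add(Rational(215, 2), 49) = Rational(313, 2)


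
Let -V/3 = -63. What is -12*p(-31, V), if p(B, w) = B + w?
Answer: -1896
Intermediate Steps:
V = 189 (V = -3*(-63) = 189)
-12*p(-31, V) = -12*(-31 + 189) = -12*158 = -1896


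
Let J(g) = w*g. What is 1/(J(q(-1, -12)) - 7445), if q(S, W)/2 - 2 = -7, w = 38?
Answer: -1/7825 ≈ -0.00012780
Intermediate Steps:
q(S, W) = -10 (q(S, W) = 4 + 2*(-7) = 4 - 14 = -10)
J(g) = 38*g
1/(J(q(-1, -12)) - 7445) = 1/(38*(-10) - 7445) = 1/(-380 - 7445) = 1/(-7825) = -1/7825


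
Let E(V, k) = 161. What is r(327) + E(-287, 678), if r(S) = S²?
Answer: 107090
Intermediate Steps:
r(327) + E(-287, 678) = 327² + 161 = 106929 + 161 = 107090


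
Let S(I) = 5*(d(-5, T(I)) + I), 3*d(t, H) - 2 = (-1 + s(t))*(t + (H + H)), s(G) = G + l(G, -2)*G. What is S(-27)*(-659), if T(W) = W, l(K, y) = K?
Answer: 1318000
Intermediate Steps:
s(G) = G + G² (s(G) = G + G*G = G + G²)
d(t, H) = ⅔ + (-1 + t*(1 + t))*(t + 2*H)/3 (d(t, H) = ⅔ + ((-1 + t*(1 + t))*(t + (H + H)))/3 = ⅔ + ((-1 + t*(1 + t))*(t + 2*H))/3 = ⅔ + (-1 + t*(1 + t))*(t + 2*H)/3)
S(I) = -155 + 205*I/3 (S(I) = 5*((⅔ - 2*I/3 - ⅓*(-5) + (⅓)*(-5)²*(1 - 5) + (⅔)*I*(-5)*(1 - 5)) + I) = 5*((⅔ - 2*I/3 + 5/3 + (⅓)*25*(-4) + (⅔)*I*(-5)*(-4)) + I) = 5*((⅔ - 2*I/3 + 5/3 - 100/3 + 40*I/3) + I) = 5*((-31 + 38*I/3) + I) = 5*(-31 + 41*I/3) = -155 + 205*I/3)
S(-27)*(-659) = (-155 + (205/3)*(-27))*(-659) = (-155 - 1845)*(-659) = -2000*(-659) = 1318000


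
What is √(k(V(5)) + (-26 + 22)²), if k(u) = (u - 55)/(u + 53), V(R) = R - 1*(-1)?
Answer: √52805/59 ≈ 3.8948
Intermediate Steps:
V(R) = 1 + R (V(R) = R + 1 = 1 + R)
k(u) = (-55 + u)/(53 + u)
√(k(V(5)) + (-26 + 22)²) = √((-55 + (1 + 5))/(53 + (1 + 5)) + (-26 + 22)²) = √((-55 + 6)/(53 + 6) + (-4)²) = √(-49/59 + 16) = √(895/59) = √52805/59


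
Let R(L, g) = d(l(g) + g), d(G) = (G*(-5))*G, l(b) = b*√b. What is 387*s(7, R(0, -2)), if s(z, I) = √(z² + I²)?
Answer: 387*√(-2751 - 1600*I*√2) ≈ 7793.1 - 21743.0*I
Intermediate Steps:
l(b) = b^(3/2)
d(G) = -5*G² (d(G) = (-5*G)*G = -5*G²)
R(L, g) = -5*(g + g^(3/2))² (R(L, g) = -5*(g^(3/2) + g)² = -5*(g + g^(3/2))²)
s(z, I) = √(I² + z²)
387*s(7, R(0, -2)) = 387*√((-5*(-2 + (-2)^(3/2))²)² + 7²) = 387*√((-5*(-2 - 2*I*√2)²)² + 49) = 387*√(25*(-2 - 2*I*√2)⁴ + 49) = 387*√(49 + 25*(-2 - 2*I*√2)⁴)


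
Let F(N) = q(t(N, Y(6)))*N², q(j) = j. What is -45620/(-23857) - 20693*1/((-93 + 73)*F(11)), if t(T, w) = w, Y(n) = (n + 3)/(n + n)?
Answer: 576473201/43300455 ≈ 13.313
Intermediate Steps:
Y(n) = (3 + n)/(2*n) (Y(n) = (3 + n)/((2*n)) = (3 + n)*(1/(2*n)) = (3 + n)/(2*n))
F(N) = 3*N²/4 (F(N) = ((½)*(3 + 6)/6)*N² = ((½)*(⅙)*9)*N² = 3*N²/4)
-45620/(-23857) - 20693*1/((-93 + 73)*F(11)) = -45620/(-23857) - 20693*4/(363*(-93 + 73)) = -45620*(-1/23857) - 20693/((-15*121)) = 45620/23857 - 20693/((-20*363/4)) = 45620/23857 - 20693/(-1815) = 45620/23857 - 20693*(-1/1815) = 45620/23857 + 20693/1815 = 576473201/43300455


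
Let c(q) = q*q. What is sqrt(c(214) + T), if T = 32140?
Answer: 4*sqrt(4871) ≈ 279.17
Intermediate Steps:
c(q) = q**2
sqrt(c(214) + T) = sqrt(214**2 + 32140) = sqrt(45796 + 32140) = sqrt(77936) = 4*sqrt(4871)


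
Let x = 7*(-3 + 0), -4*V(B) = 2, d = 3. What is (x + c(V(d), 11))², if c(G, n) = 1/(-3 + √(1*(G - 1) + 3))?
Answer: 34349/75 + 214*√6/75 ≈ 464.98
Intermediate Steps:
V(B) = -½ (V(B) = -¼*2 = -½)
c(G, n) = 1/(-3 + √(2 + G)) (c(G, n) = 1/(-3 + √(1*(-1 + G) + 3)) = 1/(-3 + √((-1 + G) + 3)) = 1/(-3 + √(2 + G)))
x = -21 (x = 7*(-3) = -21)
(x + c(V(d), 11))² = (-21 + 1/(-3 + √(2 - ½)))² = (-21 + 1/(-3 + √(3/2)))² = (-21 + 1/(-3 + √6/2))²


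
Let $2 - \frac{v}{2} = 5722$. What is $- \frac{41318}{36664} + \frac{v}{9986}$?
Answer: $- \frac{208009427}{91531676} \approx -2.2725$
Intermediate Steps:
$v = -11440$ ($v = 4 - 11444 = -11440$)
$- \frac{41318}{36664} + \frac{v}{9986} = - \frac{41318}{36664} - \frac{11440}{9986} = \left(-41318\right) \frac{1}{36664} - \frac{5720}{4993} = - \frac{20659}{18332} - \frac{5720}{4993} = - \frac{208009427}{91531676}$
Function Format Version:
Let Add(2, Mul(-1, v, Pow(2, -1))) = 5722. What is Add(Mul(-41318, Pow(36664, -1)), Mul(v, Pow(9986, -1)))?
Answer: Rational(-208009427, 91531676) ≈ -2.2725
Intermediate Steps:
v = -11440 (v = Add(4, Mul(-2, 5722)) = Add(4, -11444) = -11440)
Add(Mul(-41318, Pow(36664, -1)), Mul(v, Pow(9986, -1))) = Add(Mul(-41318, Pow(36664, -1)), Mul(-11440, Pow(9986, -1))) = Add(Mul(-41318, Rational(1, 36664)), Mul(-11440, Rational(1, 9986))) = Add(Rational(-20659, 18332), Rational(-5720, 4993)) = Rational(-208009427, 91531676)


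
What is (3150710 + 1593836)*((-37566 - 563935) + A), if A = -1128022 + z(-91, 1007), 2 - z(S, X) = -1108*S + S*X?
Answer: -8249399064752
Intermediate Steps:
z(S, X) = 2 + 1108*S - S*X (z(S, X) = 2 - (-1108*S + S*X) = 2 + (1108*S - S*X) = 2 + 1108*S - S*X)
A = -1137211 (A = -1128022 + (2 + 1108*(-91) - 1*(-91)*1007) = -1128022 + (2 - 100828 + 91637) = -1128022 - 9189 = -1137211)
(3150710 + 1593836)*((-37566 - 563935) + A) = (3150710 + 1593836)*((-37566 - 563935) - 1137211) = 4744546*(-601501 - 1137211) = 4744546*(-1738712) = -8249399064752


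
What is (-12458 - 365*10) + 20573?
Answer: 4465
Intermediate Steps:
(-12458 - 365*10) + 20573 = (-12458 - 3650) + 20573 = -16108 + 20573 = 4465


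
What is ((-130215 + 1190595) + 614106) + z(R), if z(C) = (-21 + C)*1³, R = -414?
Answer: 1674051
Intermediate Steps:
z(C) = -21 + C (z(C) = (-21 + C)*1 = -21 + C)
((-130215 + 1190595) + 614106) + z(R) = ((-130215 + 1190595) + 614106) + (-21 - 414) = (1060380 + 614106) - 435 = 1674486 - 435 = 1674051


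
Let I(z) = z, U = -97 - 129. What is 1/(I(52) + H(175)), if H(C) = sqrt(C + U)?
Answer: 52/2755 - I*sqrt(51)/2755 ≈ 0.018875 - 0.0025922*I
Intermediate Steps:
U = -226
H(C) = sqrt(-226 + C) (H(C) = sqrt(C - 226) = sqrt(-226 + C))
1/(I(52) + H(175)) = 1/(52 + sqrt(-226 + 175)) = 1/(52 + sqrt(-51)) = 1/(52 + I*sqrt(51))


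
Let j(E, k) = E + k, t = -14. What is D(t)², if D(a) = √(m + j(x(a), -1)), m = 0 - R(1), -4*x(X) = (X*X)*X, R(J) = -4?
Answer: 689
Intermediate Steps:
x(X) = -X³/4 (x(X) = -X*X*X/4 = -X²*X/4 = -X³/4)
m = 4 (m = 0 - 1*(-4) = 0 + 4 = 4)
D(a) = √(3 - a³/4) (D(a) = √(4 + (-a³/4 - 1)) = √(4 + (-1 - a³/4)) = √(3 - a³/4))
D(t)² = (√(12 - 1*(-14)³)/2)² = (√(12 - 1*(-2744))/2)² = (√(12 + 2744)/2)² = (√2756/2)² = ((2*√689)/2)² = (√689)² = 689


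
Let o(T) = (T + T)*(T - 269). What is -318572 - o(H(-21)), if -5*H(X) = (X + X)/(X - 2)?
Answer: -4215716768/13225 ≈ -3.1877e+5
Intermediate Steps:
H(X) = -2*X/(5*(-2 + X)) (H(X) = -(X + X)/(5*(X - 2)) = -2*X/(5*(-2 + X)))
o(T) = 2*T*(-269 + T) (o(T) = (2*T)*(-269 + T) = 2*T*(-269 + T))
-318572 - o(H(-21)) = -318572 - 2*(-2*(-21)/(-10 + 5*(-21)))*(-269 - 2*(-21)/(-10 + 5*(-21))) = -318572 - 2*(-2*(-21)/(-10 - 105))*(-269 - 2*(-21)/(-10 - 105)) = -318572 - 2*(-2*(-21)/(-115))*(-269 - 2*(-21)/(-115)) = -318572 - 2*(-2*(-21)*(-1/115))*(-269 - 2*(-21)*(-1/115)) = -318572 - 2*(-42)*(-269 - 42/115)/115 = -318572 - 2*(-42)*(-30977)/(115*115) = -318572 - 1*2602068/13225 = -318572 - 2602068/13225 = -4215716768/13225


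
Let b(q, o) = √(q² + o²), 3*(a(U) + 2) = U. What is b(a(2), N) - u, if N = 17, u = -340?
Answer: 340 + √2617/3 ≈ 357.05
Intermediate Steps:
a(U) = -2 + U/3
b(q, o) = √(o² + q²)
b(a(2), N) - u = √(17² + (-2 + (⅓)*2)²) - 1*(-340) = √(289 + (-2 + ⅔)²) + 340 = √(289 + (-4/3)²) + 340 = √(289 + 16/9) + 340 = √(2617/9) + 340 = √2617/3 + 340 = 340 + √2617/3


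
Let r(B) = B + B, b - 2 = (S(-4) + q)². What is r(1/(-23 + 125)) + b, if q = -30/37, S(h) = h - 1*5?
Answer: 6861226/69819 ≈ 98.272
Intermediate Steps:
S(h) = -5 + h (S(h) = h - 5 = -5 + h)
q = -30/37 (q = -30*1/37 = -30/37 ≈ -0.81081)
b = 134507/1369 (b = 2 + ((-5 - 4) - 30/37)² = 2 + (-9 - 30/37)² = 2 + (-363/37)² = 2 + 131769/1369 = 134507/1369 ≈ 98.252)
r(B) = 2*B
r(1/(-23 + 125)) + b = 2/(-23 + 125) + 134507/1369 = 2/102 + 134507/1369 = 2*(1/102) + 134507/1369 = 1/51 + 134507/1369 = 6861226/69819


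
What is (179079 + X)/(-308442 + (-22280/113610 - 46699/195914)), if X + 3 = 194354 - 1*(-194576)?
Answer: -1264255800545724/686524679173399 ≈ -1.8415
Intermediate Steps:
X = 388927 (X = -3 + (194354 - 1*(-194576)) = -3 + (194354 + 194576) = -3 + 388930 = 388927)
(179079 + X)/(-308442 + (-22280/113610 - 46699/195914)) = (179079 + 388927)/(-308442 + (-22280/113610 - 46699/195914)) = 568006/(-308442 + (-22280*1/113610 - 46699*1/195914)) = 568006/(-308442 + (-2228/11361 - 46699/195914)) = 568006/(-308442 - 967043731/2225778954) = 568006/(-686524679173399/2225778954) = 568006*(-2225778954/686524679173399) = -1264255800545724/686524679173399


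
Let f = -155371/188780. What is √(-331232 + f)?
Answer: I*√2951109595361545/94390 ≈ 575.53*I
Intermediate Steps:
f = -155371/188780 (f = -155371*1/188780 = -155371/188780 ≈ -0.82303)
√(-331232 + f) = √(-331232 - 155371/188780) = √(-62530132331/188780) = I*√2951109595361545/94390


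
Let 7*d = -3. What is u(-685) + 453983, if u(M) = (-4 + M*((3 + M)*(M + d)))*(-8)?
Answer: 17935031385/7 ≈ 2.5621e+9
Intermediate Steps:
d = -3/7 (d = (⅐)*(-3) = -3/7 ≈ -0.42857)
u(M) = 32 - 8*M*(3 + M)*(-3/7 + M) (u(M) = (-4 + M*((3 + M)*(M - 3/7)))*(-8) = (-4 + M*((3 + M)*(-3/7 + M)))*(-8) = (-4 + M*(3 + M)*(-3/7 + M))*(-8) = 32 - 8*M*(3 + M)*(-3/7 + M))
u(-685) + 453983 = (32 - 8*(-685)³ - 144/7*(-685)² + (72/7)*(-685)) + 453983 = (32 - 8*(-321419125) - 144/7*469225 - 49320/7) + 453983 = (32 + 2571353000 - 67568400/7 - 49320/7) + 453983 = 17931853504/7 + 453983 = 17935031385/7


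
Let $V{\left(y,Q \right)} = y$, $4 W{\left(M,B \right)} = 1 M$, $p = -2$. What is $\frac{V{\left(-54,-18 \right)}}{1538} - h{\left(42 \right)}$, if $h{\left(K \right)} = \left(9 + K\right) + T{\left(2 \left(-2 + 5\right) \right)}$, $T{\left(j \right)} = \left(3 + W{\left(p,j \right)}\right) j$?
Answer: $- \frac{50781}{769} \approx -66.035$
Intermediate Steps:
$W{\left(M,B \right)} = \frac{M}{4}$ ($W{\left(M,B \right)} = \frac{1 M}{4} = \frac{M}{4}$)
$T{\left(j \right)} = \frac{5 j}{2}$ ($T{\left(j \right)} = \left(3 + \frac{1}{4} \left(-2\right)\right) j = \left(3 - \frac{1}{2}\right) j = \frac{5 j}{2}$)
$h{\left(K \right)} = 24 + K$ ($h{\left(K \right)} = \left(9 + K\right) + \frac{5 \cdot 2 \left(-2 + 5\right)}{2} = \left(9 + K\right) + \frac{5 \cdot 2 \cdot 3}{2} = \left(9 + K\right) + \frac{5}{2} \cdot 6 = \left(9 + K\right) + 15 = 24 + K$)
$\frac{V{\left(-54,-18 \right)}}{1538} - h{\left(42 \right)} = - \frac{54}{1538} - \left(24 + 42\right) = \left(-54\right) \frac{1}{1538} - 66 = - \frac{27}{769} - 66 = - \frac{50781}{769}$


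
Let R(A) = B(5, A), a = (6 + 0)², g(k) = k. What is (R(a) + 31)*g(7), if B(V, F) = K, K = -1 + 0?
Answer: 210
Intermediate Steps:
a = 36 (a = 6² = 36)
K = -1
B(V, F) = -1
R(A) = -1
(R(a) + 31)*g(7) = (-1 + 31)*7 = 30*7 = 210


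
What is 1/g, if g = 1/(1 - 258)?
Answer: -257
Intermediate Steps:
g = -1/257 (g = 1/(-257) = -1/257 ≈ -0.0038911)
1/g = 1/(-1/257) = -257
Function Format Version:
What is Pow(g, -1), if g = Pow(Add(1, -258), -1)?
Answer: -257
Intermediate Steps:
g = Rational(-1, 257) (g = Pow(-257, -1) = Rational(-1, 257) ≈ -0.0038911)
Pow(g, -1) = Pow(Rational(-1, 257), -1) = -257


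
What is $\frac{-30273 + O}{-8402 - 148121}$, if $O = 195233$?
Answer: $- \frac{164960}{156523} \approx -1.0539$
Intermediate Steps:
$\frac{-30273 + O}{-8402 - 148121} = \frac{-30273 + 195233}{-8402 - 148121} = \frac{164960}{-156523} = 164960 \left(- \frac{1}{156523}\right) = - \frac{164960}{156523}$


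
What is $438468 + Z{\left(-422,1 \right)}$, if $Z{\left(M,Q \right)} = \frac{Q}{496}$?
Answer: $\frac{217480129}{496} \approx 4.3847 \cdot 10^{5}$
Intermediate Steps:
$Z{\left(M,Q \right)} = \frac{Q}{496}$ ($Z{\left(M,Q \right)} = Q \frac{1}{496} = \frac{Q}{496}$)
$438468 + Z{\left(-422,1 \right)} = 438468 + \frac{1}{496} \cdot 1 = 438468 + \frac{1}{496} = \frac{217480129}{496}$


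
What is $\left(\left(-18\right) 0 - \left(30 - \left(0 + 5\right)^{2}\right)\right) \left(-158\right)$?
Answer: $790$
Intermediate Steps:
$\left(\left(-18\right) 0 - \left(30 - \left(0 + 5\right)^{2}\right)\right) \left(-158\right) = \left(0 - \left(30 - 5^{2}\right)\right) \left(-158\right) = \left(0 + \left(25 - 30\right)\right) \left(-158\right) = \left(0 - 5\right) \left(-158\right) = \left(-5\right) \left(-158\right) = 790$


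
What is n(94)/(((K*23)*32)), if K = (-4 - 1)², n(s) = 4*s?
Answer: 47/2300 ≈ 0.020435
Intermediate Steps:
K = 25 (K = (-5)² = 25)
n(94)/(((K*23)*32)) = (4*94)/(((25*23)*32)) = 376/((575*32)) = 376/18400 = 376*(1/18400) = 47/2300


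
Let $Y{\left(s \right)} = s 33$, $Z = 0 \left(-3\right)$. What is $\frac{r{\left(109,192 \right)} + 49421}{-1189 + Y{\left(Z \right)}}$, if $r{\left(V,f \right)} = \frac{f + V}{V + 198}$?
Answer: $- \frac{15172548}{365023} \approx -41.566$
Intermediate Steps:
$Z = 0$
$Y{\left(s \right)} = 33 s$
$r{\left(V,f \right)} = \frac{V + f}{198 + V}$
$\frac{r{\left(109,192 \right)} + 49421}{-1189 + Y{\left(Z \right)}} = \frac{\frac{109 + 192}{198 + 109} + 49421}{-1189 + 33 \cdot 0} = \frac{\frac{1}{307} \cdot 301 + 49421}{-1189 + 0} = \frac{\frac{1}{307} \cdot 301 + 49421}{-1189} = \left(\frac{301}{307} + 49421\right) \left(- \frac{1}{1189}\right) = \frac{15172548}{307} \left(- \frac{1}{1189}\right) = - \frac{15172548}{365023}$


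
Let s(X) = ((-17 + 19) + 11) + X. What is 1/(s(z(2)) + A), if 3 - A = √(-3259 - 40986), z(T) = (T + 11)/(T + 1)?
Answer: 183/401926 + 9*I*√44245/401926 ≈ 0.00045531 + 0.0047101*I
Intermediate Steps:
z(T) = (11 + T)/(1 + T)
s(X) = 13 + X (s(X) = (2 + 11) + X = 13 + X)
A = 3 - I*√44245 (A = 3 - √(-3259 - 40986) = 3 - √(-44245) = 3 - I*√44245 ≈ 3.0 - 210.34*I)
1/(s(z(2)) + A) = 1/((13 + (11 + 2)/(1 + 2)) + (3 - I*√44245)) = 1/((13 + 13/3) + (3 - I*√44245)) = 1/(52/3 + (3 - I*√44245)) = 1/(61/3 - I*√44245)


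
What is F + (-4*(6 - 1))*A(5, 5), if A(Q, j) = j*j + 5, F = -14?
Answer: -614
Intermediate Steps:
A(Q, j) = 5 + j² (A(Q, j) = j² + 5 = 5 + j²)
F + (-4*(6 - 1))*A(5, 5) = -14 + (-4*(6 - 1))*(5 + 5²) = -14 + (-4*5)*(5 + 25) = -14 - 20*30 = -14 - 600 = -614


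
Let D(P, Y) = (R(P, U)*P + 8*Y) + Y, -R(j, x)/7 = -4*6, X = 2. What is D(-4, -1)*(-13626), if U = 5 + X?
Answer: 9279306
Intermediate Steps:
U = 7 (U = 5 + 2 = 7)
R(j, x) = 168 (R(j, x) = -(-28)*6 = -7*(-24) = 168)
D(P, Y) = 9*Y + 168*P (D(P, Y) = (168*P + 8*Y) + Y = (8*Y + 168*P) + Y = 9*Y + 168*P)
D(-4, -1)*(-13626) = (9*(-1) + 168*(-4))*(-13626) = (-9 - 672)*(-13626) = -681*(-13626) = 9279306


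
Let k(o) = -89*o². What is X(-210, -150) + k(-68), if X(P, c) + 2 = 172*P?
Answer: -447658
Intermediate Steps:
X(P, c) = -2 + 172*P
X(-210, -150) + k(-68) = (-2 + 172*(-210)) - 89*(-68)² = (-2 - 36120) - 89*4624 = -36122 - 411536 = -447658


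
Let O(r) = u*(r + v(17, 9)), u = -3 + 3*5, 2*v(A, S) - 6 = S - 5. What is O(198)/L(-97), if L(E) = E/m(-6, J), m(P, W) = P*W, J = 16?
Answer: 233856/97 ≈ 2410.9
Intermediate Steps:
v(A, S) = ½ + S/2 (v(A, S) = 3 + (S - 5)/2 = 3 + (-5 + S)/2 = 3 + (-5/2 + S/2) = ½ + S/2)
u = 12 (u = -3 + 15 = 12)
L(E) = -E/96 (L(E) = E/((-6*16)) = E/(-96) = E*(-1/96) = -E/96)
O(r) = 60 + 12*r (O(r) = 12*(r + (½ + (½)*9)) = 12*(r + (½ + 9/2)) = 12*(r + 5) = 12*(5 + r) = 60 + 12*r)
O(198)/L(-97) = (60 + 12*198)/((-1/96*(-97))) = (60 + 2376)/(97/96) = 2436*(96/97) = 233856/97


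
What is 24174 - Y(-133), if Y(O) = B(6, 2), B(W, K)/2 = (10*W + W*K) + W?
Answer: 24018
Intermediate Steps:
B(W, K) = 22*W + 2*K*W (B(W, K) = 2*((10*W + W*K) + W) = 2*((10*W + K*W) + W) = 2*(11*W + K*W) = 22*W + 2*K*W)
Y(O) = 156 (Y(O) = 2*6*(11 + 2) = 2*6*13 = 156)
24174 - Y(-133) = 24174 - 1*156 = 24174 - 156 = 24018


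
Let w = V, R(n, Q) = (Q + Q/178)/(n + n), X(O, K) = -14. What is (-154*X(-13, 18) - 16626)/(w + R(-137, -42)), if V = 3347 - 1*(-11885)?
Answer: -352865420/371451311 ≈ -0.94996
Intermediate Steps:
V = 15232 (V = 3347 + 11885 = 15232)
R(n, Q) = 179*Q/(356*n) (R(n, Q) = (Q + Q*(1/178))/((2*n)) = (Q + Q/178)*(1/(2*n)) = (179*Q/178)*(1/(2*n)) = 179*Q/(356*n))
w = 15232
(-154*X(-13, 18) - 16626)/(w + R(-137, -42)) = (-154*(-14) - 16626)/(15232 + (179/356)*(-42)/(-137)) = (2156 - 16626)/(15232 + (179/356)*(-42)*(-1/137)) = -14470/(15232 + 3759/24386) = -14470/371451311/24386 = -14470*24386/371451311 = -352865420/371451311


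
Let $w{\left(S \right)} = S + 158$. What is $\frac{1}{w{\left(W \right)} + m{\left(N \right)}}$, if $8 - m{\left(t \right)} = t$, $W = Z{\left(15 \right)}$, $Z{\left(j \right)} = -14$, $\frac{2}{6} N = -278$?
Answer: $\frac{1}{986} \approx 0.0010142$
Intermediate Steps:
$N = -834$ ($N = 3 \left(-278\right) = -834$)
$W = -14$
$m{\left(t \right)} = 8 - t$
$w{\left(S \right)} = 158 + S$
$\frac{1}{w{\left(W \right)} + m{\left(N \right)}} = \frac{1}{\left(158 - 14\right) + \left(8 - -834\right)} = \frac{1}{144 + \left(8 + 834\right)} = \frac{1}{144 + 842} = \frac{1}{986}$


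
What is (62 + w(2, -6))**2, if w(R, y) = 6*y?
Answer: 676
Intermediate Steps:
(62 + w(2, -6))**2 = (62 + 6*(-6))**2 = (62 - 36)**2 = 26**2 = 676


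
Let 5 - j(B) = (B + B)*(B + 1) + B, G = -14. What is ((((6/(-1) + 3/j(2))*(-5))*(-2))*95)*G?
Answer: 252700/3 ≈ 84233.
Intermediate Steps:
j(B) = 5 - B - 2*B*(1 + B) (j(B) = 5 - ((B + B)*(B + 1) + B) = 5 - ((2*B)*(1 + B) + B) = 5 - (2*B*(1 + B) + B) = 5 - (B + 2*B*(1 + B)) = 5 + (-B - 2*B*(1 + B)) = 5 - B - 2*B*(1 + B))
((((6/(-1) + 3/j(2))*(-5))*(-2))*95)*G = ((((6/(-1) + 3/(5 - 3*2 - 2*2**2))*(-5))*(-2))*95)*(-14) = ((((6*(-1) + 3/(5 - 6 - 2*4))*(-5))*(-2))*95)*(-14) = ((((-6 + 3/(5 - 6 - 8))*(-5))*(-2))*95)*(-14) = ((((-6 + 3/(-9))*(-5))*(-2))*95)*(-14) = ((((-6 + 3*(-1/9))*(-5))*(-2))*95)*(-14) = ((((-6 - 1/3)*(-5))*(-2))*95)*(-14) = ((-19/3*(-5)*(-2))*95)*(-14) = (((95/3)*(-2))*95)*(-14) = -190/3*95*(-14) = -18050/3*(-14) = 252700/3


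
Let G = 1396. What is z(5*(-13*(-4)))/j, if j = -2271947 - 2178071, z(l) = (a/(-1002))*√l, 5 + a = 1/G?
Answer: -6979*√65/3112324789128 ≈ -1.8079e-8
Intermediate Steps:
a = -6979/1396 (a = -5 + 1/1396 = -6979/1396 ≈ -4.9993)
z(l) = 6979*√l/1398792 (z(l) = (-6979/1396/(-1002))*√l = (-6979/1396*(-1/1002))*√l = 6979*√l/1398792)
j = -4450018
z(5*(-13*(-4)))/j = (6979*√(5*(-13*(-4)))/1398792)/(-4450018) = (6979*√(5*52)/1398792)*(-1/4450018) = (6979*√260/1398792)*(-1/4450018) = (6979*(2*√65)/1398792)*(-1/4450018) = (6979*√65/699396)*(-1/4450018) = -6979*√65/3112324789128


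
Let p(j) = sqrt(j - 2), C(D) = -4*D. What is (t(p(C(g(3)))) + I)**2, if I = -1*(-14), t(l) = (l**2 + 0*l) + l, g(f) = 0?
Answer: 142 + 24*I*sqrt(2) ≈ 142.0 + 33.941*I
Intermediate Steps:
p(j) = sqrt(-2 + j)
t(l) = l + l**2 (t(l) = (l**2 + 0) + l = l**2 + l = l + l**2)
I = 14
(t(p(C(g(3)))) + I)**2 = (sqrt(-2 - 4*0)*(1 + sqrt(-2 - 4*0)) + 14)**2 = (sqrt(-2 + 0)*(1 + sqrt(-2 + 0)) + 14)**2 = (sqrt(-2)*(1 + sqrt(-2)) + 14)**2 = ((I*sqrt(2))*(1 + I*sqrt(2)) + 14)**2 = (I*sqrt(2)*(1 + I*sqrt(2)) + 14)**2 = (14 + I*sqrt(2)*(1 + I*sqrt(2)))**2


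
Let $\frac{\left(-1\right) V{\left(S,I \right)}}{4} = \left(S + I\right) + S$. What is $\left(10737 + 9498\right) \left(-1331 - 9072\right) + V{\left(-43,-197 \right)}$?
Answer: $-210503573$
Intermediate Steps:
$V{\left(S,I \right)} = - 8 S - 4 I$ ($V{\left(S,I \right)} = - 4 \left(\left(S + I\right) + S\right) = - 4 \left(\left(I + S\right) + S\right) = - 4 \left(I + 2 S\right) = - 8 S - 4 I$)
$\left(10737 + 9498\right) \left(-1331 - 9072\right) + V{\left(-43,-197 \right)} = \left(10737 + 9498\right) \left(-1331 - 9072\right) - -1132 = 20235 \left(-10403\right) + \left(344 + 788\right) = -210504705 + 1132 = -210503573$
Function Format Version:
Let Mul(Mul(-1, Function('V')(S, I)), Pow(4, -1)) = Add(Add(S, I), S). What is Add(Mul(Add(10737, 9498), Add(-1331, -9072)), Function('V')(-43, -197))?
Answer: -210503573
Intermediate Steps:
Function('V')(S, I) = Add(Mul(-8, S), Mul(-4, I)) (Function('V')(S, I) = Mul(-4, Add(Add(S, I), S)) = Mul(-4, Add(Add(I, S), S)) = Mul(-4, Add(I, Mul(2, S))) = Add(Mul(-8, S), Mul(-4, I)))
Add(Mul(Add(10737, 9498), Add(-1331, -9072)), Function('V')(-43, -197)) = Add(Mul(Add(10737, 9498), Add(-1331, -9072)), Add(Mul(-8, -43), Mul(-4, -197))) = Add(Mul(20235, -10403), Add(344, 788)) = Add(-210504705, 1132) = -210503573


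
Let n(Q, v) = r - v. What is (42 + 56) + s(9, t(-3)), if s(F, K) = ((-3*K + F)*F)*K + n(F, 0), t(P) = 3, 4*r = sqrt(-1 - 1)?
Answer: 98 + I*sqrt(2)/4 ≈ 98.0 + 0.35355*I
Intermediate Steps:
r = I*sqrt(2)/4 (r = sqrt(-1 - 1)/4 = sqrt(-2)/4 = (I*sqrt(2))/4 = I*sqrt(2)/4 ≈ 0.35355*I)
n(Q, v) = -v + I*sqrt(2)/4 (n(Q, v) = I*sqrt(2)/4 - v = -v + I*sqrt(2)/4)
s(F, K) = I*sqrt(2)/4 + F*K*(F - 3*K) (s(F, K) = ((-3*K + F)*F)*K + (-1*0 + I*sqrt(2)/4) = ((F - 3*K)*F)*K + (0 + I*sqrt(2)/4) = (F*(F - 3*K))*K + I*sqrt(2)/4 = F*K*(F - 3*K) + I*sqrt(2)/4 = I*sqrt(2)/4 + F*K*(F - 3*K))
(42 + 56) + s(9, t(-3)) = (42 + 56) + (3*9**2 - 3*9*3**2 + I*sqrt(2)/4) = 98 + (3*81 - 3*9*9 + I*sqrt(2)/4) = 98 + (243 - 243 + I*sqrt(2)/4) = 98 + I*sqrt(2)/4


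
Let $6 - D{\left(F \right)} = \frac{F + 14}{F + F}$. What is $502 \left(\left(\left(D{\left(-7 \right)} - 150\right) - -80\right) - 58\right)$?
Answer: $-60993$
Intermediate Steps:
$D{\left(F \right)} = 6 - \frac{14 + F}{2 F}$ ($D{\left(F \right)} = 6 - \frac{F + 14}{F + F} = 6 - \frac{14 + F}{2 F}$)
$502 \left(\left(\left(D{\left(-7 \right)} - 150\right) - -80\right) - 58\right) = 502 \left(\left(\left(\left(\frac{11}{2} - \frac{7}{-7}\right) - 150\right) - -80\right) - 58\right) = 502 \left(\left(\left(\left(\frac{11}{2} - -1\right) - 150\right) + 80\right) - 58\right) = 502 \left(\left(\left(\left(\frac{11}{2} + 1\right) - 150\right) + 80\right) - 58\right) = 502 \left(\left(\left(\frac{13}{2} - 150\right) + 80\right) - 58\right) = 502 \left(\left(- \frac{287}{2} + 80\right) - 58\right) = 502 \left(- \frac{127}{2} - 58\right) = 502 \left(- \frac{243}{2}\right) = -60993$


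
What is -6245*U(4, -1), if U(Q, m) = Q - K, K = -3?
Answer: -43715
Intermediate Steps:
U(Q, m) = 3 + Q (U(Q, m) = Q - 1*(-3) = Q + 3 = 3 + Q)
-6245*U(4, -1) = -6245*(3 + 4) = -6245*7 = -43715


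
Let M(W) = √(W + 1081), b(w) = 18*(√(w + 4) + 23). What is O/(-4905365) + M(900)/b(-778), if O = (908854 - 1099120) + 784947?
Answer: -594681/4905365 + 23*√1981/23454 - I*√170366/7818 ≈ -0.077584 - 0.052795*I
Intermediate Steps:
O = 594681 (O = -190266 + 784947 = 594681)
b(w) = 414 + 18*√(4 + w) (b(w) = 18*(√(4 + w) + 23) = 18*(23 + √(4 + w)) = 414 + 18*√(4 + w))
M(W) = √(1081 + W)
O/(-4905365) + M(900)/b(-778) = 594681/(-4905365) + √(1081 + 900)/(414 + 18*√(4 - 778)) = 594681*(-1/4905365) + √1981/(414 + 18*√(-774)) = -594681/4905365 + √1981/(414 + 18*(3*I*√86)) = -594681/4905365 + √1981/(414 + 54*I*√86)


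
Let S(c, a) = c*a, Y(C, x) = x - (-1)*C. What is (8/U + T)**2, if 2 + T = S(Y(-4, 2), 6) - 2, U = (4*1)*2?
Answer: 225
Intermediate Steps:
Y(C, x) = C + x (Y(C, x) = x + C = C + x)
U = 8 (U = 4*2 = 8)
S(c, a) = a*c
T = -16 (T = -2 + (6*(-4 + 2) - 2) = -2 + (6*(-2) - 2) = -2 + (-12 - 2) = -2 - 14 = -16)
(8/U + T)**2 = (8/8 - 16)**2 = (8*(1/8) - 16)**2 = (1 - 16)**2 = (-15)**2 = 225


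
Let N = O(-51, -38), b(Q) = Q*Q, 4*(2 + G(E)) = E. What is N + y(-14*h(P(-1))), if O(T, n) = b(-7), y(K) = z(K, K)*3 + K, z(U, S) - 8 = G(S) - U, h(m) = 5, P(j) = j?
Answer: 309/2 ≈ 154.50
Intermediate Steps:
G(E) = -2 + E/4
z(U, S) = 6 - U + S/4 (z(U, S) = 8 + ((-2 + S/4) - U) = 8 + (-2 - U + S/4) = 6 - U + S/4)
b(Q) = Q²
y(K) = 18 - 5*K/4 (y(K) = (6 - K + K/4)*3 + K = (6 - 3*K/4)*3 + K = (18 - 9*K/4) + K = 18 - 5*K/4)
O(T, n) = 49 (O(T, n) = (-7)² = 49)
N = 49
N + y(-14*h(P(-1))) = 49 + (18 - (-35)*5/2) = 49 + (18 - 5/4*(-70)) = 49 + (18 + 175/2) = 49 + 211/2 = 309/2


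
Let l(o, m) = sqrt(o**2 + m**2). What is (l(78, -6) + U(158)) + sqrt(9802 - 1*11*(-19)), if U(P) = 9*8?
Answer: 72 + sqrt(10011) + 6*sqrt(170) ≈ 250.29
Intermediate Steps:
U(P) = 72
l(o, m) = sqrt(m**2 + o**2)
(l(78, -6) + U(158)) + sqrt(9802 - 1*11*(-19)) = (sqrt((-6)**2 + 78**2) + 72) + sqrt(9802 - 1*11*(-19)) = (sqrt(36 + 6084) + 72) + sqrt(9802 - 11*(-19)) = (sqrt(6120) + 72) + sqrt(9802 + 209) = (6*sqrt(170) + 72) + sqrt(10011) = (72 + 6*sqrt(170)) + sqrt(10011) = 72 + sqrt(10011) + 6*sqrt(170)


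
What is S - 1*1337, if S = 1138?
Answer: -199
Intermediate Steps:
S - 1*1337 = 1138 - 1*1337 = 1138 - 1337 = -199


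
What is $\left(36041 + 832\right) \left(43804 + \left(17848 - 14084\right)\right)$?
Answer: $1753974864$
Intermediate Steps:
$\left(36041 + 832\right) \left(43804 + \left(17848 - 14084\right)\right) = 36873 \left(43804 + \left(17848 - 14084\right)\right) = 36873 \left(43804 + 3764\right) = 36873 \cdot 47568 = 1753974864$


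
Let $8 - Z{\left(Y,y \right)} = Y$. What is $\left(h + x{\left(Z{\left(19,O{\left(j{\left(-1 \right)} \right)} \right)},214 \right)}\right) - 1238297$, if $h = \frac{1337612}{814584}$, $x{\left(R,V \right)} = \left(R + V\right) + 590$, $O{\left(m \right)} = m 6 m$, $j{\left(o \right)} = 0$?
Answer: $- \frac{252012405181}{203646} \approx -1.2375 \cdot 10^{6}$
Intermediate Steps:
$O{\left(m \right)} = 6 m^{2}$ ($O{\left(m \right)} = 6 m m = 6 m^{2}$)
$Z{\left(Y,y \right)} = 8 - Y$
$x{\left(R,V \right)} = 590 + R + V$
$h = \frac{334403}{203646}$ ($h = 1337612 \cdot \frac{1}{814584} = \frac{334403}{203646} \approx 1.6421$)
$\left(h + x{\left(Z{\left(19,O{\left(j{\left(-1 \right)} \right)} \right)},214 \right)}\right) - 1238297 = \left(\frac{334403}{203646} + \left(590 + \left(8 - 19\right) + 214\right)\right) - 1238297 = \left(\frac{334403}{203646} + \left(590 - 11 + 214\right)\right) - 1238297 = \left(\frac{334403}{203646} + 793\right) - 1238297 = \frac{161825681}{203646} - 1238297 = - \frac{252012405181}{203646}$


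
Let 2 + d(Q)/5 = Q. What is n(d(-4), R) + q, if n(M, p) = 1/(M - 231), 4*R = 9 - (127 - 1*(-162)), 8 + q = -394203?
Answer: -102889072/261 ≈ -3.9421e+5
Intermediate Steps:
q = -394211 (q = -8 - 394203 = -394211)
d(Q) = -10 + 5*Q
R = -70 (R = (9 - (127 - 1*(-162)))/4 = (9 - (127 + 162))/4 = (9 - 1*289)/4 = (9 - 289)/4 = (¼)*(-280) = -70)
n(M, p) = 1/(-231 + M)
n(d(-4), R) + q = 1/(-231 + (-10 + 5*(-4))) - 394211 = 1/(-231 + (-10 - 20)) - 394211 = 1/(-231 - 30) - 394211 = 1/(-261) - 394211 = -1/261 - 394211 = -102889072/261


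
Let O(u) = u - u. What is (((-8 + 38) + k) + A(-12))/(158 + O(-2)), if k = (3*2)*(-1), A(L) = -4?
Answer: 10/79 ≈ 0.12658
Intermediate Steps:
k = -6 (k = 6*(-1) = -6)
O(u) = 0
(((-8 + 38) + k) + A(-12))/(158 + O(-2)) = (((-8 + 38) - 6) - 4)/(158 + 0) = ((30 - 6) - 4)/158 = (24 - 4)*(1/158) = 20*(1/158) = 10/79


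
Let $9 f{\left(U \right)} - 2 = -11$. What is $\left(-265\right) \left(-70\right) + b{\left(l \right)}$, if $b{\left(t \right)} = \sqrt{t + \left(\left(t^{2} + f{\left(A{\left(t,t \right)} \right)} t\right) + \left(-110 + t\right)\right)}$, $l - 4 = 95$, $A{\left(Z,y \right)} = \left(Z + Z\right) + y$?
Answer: $18550 + \sqrt{9790} \approx 18649.0$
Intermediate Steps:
$A{\left(Z,y \right)} = y + 2 Z$ ($A{\left(Z,y \right)} = 2 Z + y = y + 2 Z$)
$f{\left(U \right)} = -1$ ($f{\left(U \right)} = \frac{2}{9} + \frac{1}{9} \left(-11\right) = \frac{2}{9} - \frac{11}{9} = -1$)
$l = 99$ ($l = 4 + 95 = 99$)
$b{\left(t \right)} = \sqrt{-110 + t + t^{2}}$ ($b{\left(t \right)} = \sqrt{t + \left(\left(t^{2} - t\right) + \left(-110 + t\right)\right)} = \sqrt{t + \left(-110 + t^{2}\right)} = \sqrt{-110 + t + t^{2}}$)
$\left(-265\right) \left(-70\right) + b{\left(l \right)} = \left(-265\right) \left(-70\right) + \sqrt{-110 + 99 + 99^{2}} = 18550 + \sqrt{-110 + 99 + 9801} = 18550 + \sqrt{9790}$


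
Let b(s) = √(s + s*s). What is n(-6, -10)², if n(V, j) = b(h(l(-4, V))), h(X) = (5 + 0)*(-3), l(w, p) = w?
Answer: 210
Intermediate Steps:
h(X) = -15 (h(X) = 5*(-3) = -15)
b(s) = √(s + s²)
n(V, j) = √210 (n(V, j) = √(-15*(1 - 15)) = √(-15*(-14)) = √210)
n(-6, -10)² = (√210)² = 210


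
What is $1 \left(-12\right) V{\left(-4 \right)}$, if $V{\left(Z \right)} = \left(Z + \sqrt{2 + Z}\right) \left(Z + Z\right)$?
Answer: $-384 + 96 i \sqrt{2} \approx -384.0 + 135.76 i$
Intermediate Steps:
$V{\left(Z \right)} = 2 Z \left(Z + \sqrt{2 + Z}\right)$ ($V{\left(Z \right)} = \left(Z + \sqrt{2 + Z}\right) 2 Z = 2 Z \left(Z + \sqrt{2 + Z}\right)$)
$1 \left(-12\right) V{\left(-4 \right)} = 1 \left(-12\right) 2 \left(-4\right) \left(-4 + \sqrt{2 - 4}\right) = - 12 \cdot 2 \left(-4\right) \left(-4 + \sqrt{-2}\right) = - 12 \cdot 2 \left(-4\right) \left(-4 + i \sqrt{2}\right) = - 12 \left(32 - 8 i \sqrt{2}\right) = -384 + 96 i \sqrt{2}$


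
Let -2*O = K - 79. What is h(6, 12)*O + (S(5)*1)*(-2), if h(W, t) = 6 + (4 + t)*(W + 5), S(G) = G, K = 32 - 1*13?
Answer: 5450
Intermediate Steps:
K = 19 (K = 32 - 13 = 19)
h(W, t) = 6 + (4 + t)*(5 + W)
O = 30 (O = -(19 - 79)/2 = -1/2*(-60) = 30)
h(6, 12)*O + (S(5)*1)*(-2) = (26 + 4*6 + 5*12 + 6*12)*30 + (5*1)*(-2) = (26 + 24 + 60 + 72)*30 + 5*(-2) = 182*30 - 10 = 5460 - 10 = 5450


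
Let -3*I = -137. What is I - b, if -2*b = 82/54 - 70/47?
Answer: 115939/2538 ≈ 45.681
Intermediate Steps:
I = 137/3 (I = -⅓*(-137) = 137/3 ≈ 45.667)
b = -37/2538 (b = -(82/54 - 70/47)/2 = -(82*(1/54) - 70*1/47)/2 = -(41/27 - 70/47)/2 = -½*37/1269 = -37/2538 ≈ -0.014578)
I - b = 137/3 - 1*(-37/2538) = 137/3 + 37/2538 = 115939/2538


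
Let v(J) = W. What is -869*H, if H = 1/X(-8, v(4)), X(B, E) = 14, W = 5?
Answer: -869/14 ≈ -62.071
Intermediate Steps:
v(J) = 5
H = 1/14 ≈ 0.071429
-869*H = -869*1/14 = -869/14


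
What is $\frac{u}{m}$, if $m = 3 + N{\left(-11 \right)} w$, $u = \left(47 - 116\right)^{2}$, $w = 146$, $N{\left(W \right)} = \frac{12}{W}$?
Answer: $- \frac{5819}{191} \approx -30.466$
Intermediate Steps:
$u = 4761$ ($u = \left(-69\right)^{2} = 4761$)
$m = - \frac{1719}{11}$ ($m = 3 + \frac{12}{-11} \cdot 146 = 3 + 12 \left(- \frac{1}{11}\right) 146 = 3 - \frac{1752}{11} = - \frac{1719}{11} \approx -156.27$)
$\frac{u}{m} = \frac{4761}{- \frac{1719}{11}} = 4761 \left(- \frac{11}{1719}\right) = - \frac{5819}{191}$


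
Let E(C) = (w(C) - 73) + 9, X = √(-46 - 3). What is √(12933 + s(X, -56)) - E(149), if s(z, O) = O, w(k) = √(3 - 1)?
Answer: 64 + √12877 - √2 ≈ 176.06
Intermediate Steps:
X = 7*I (X = √(-49) = 7*I ≈ 7.0*I)
w(k) = √2
E(C) = -64 + √2 (E(C) = (√2 - 73) + 9 = (-73 + √2) + 9 = -64 + √2)
√(12933 + s(X, -56)) - E(149) = √(12933 - 56) - (-64 + √2) = √12877 + (64 - √2) = 64 + √12877 - √2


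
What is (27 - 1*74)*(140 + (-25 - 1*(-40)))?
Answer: -7285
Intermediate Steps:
(27 - 1*74)*(140 + (-25 - 1*(-40))) = (27 - 74)*(140 + (-25 + 40)) = -47*(140 + 15) = -47*155 = -7285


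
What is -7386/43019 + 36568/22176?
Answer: 25166551/17035524 ≈ 1.4773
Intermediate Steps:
-7386/43019 + 36568/22176 = -7386*1/43019 + 36568*(1/22176) = -7386/43019 + 653/396 = 25166551/17035524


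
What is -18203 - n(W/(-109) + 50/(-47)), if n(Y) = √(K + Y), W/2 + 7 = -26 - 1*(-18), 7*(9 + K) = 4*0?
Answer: -18203 - I*√256903081/5123 ≈ -18203.0 - 3.1287*I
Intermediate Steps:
K = -9 (K = -9 + (4*0)/7 = -9 + (⅐)*0 = -9 + 0 = -9)
W = -30 (W = -14 + 2*(-26 - 1*(-18)) = -14 + 2*(-26 + 18) = -14 + 2*(-8) = -14 - 16 = -30)
n(Y) = √(-9 + Y)
-18203 - n(W/(-109) + 50/(-47)) = -18203 - √(-9 + (-30/(-109) + 50/(-47))) = -18203 - √(-9 + (-30*(-1/109) + 50*(-1/47))) = -18203 - √(-9 + (30/109 - 50/47)) = -18203 - √(-9 - 4040/5123) = -18203 - √(-50147/5123) = -18203 - I*√256903081/5123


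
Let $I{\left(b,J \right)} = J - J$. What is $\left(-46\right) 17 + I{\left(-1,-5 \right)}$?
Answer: $-782$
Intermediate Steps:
$I{\left(b,J \right)} = 0$
$\left(-46\right) 17 + I{\left(-1,-5 \right)} = \left(-46\right) 17 + 0 = -782 + 0 = -782$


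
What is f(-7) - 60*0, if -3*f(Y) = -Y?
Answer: -7/3 ≈ -2.3333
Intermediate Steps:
f(Y) = Y/3 (f(Y) = -(-1)*Y/3 = Y/3)
f(-7) - 60*0 = (1/3)*(-7) - 60*0 = -7/3 + 0 = -7/3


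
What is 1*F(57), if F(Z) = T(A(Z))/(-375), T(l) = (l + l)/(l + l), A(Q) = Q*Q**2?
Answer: -1/375 ≈ -0.0026667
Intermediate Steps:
A(Q) = Q**3
T(l) = 1 (T(l) = (2*l)/((2*l)) = (2*l)*(1/(2*l)) = 1)
F(Z) = -1/375 (F(Z) = 1/(-375) = 1*(-1/375) = -1/375)
1*F(57) = 1*(-1/375) = -1/375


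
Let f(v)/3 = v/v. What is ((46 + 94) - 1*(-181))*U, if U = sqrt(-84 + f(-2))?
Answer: 2889*I ≈ 2889.0*I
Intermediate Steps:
f(v) = 3 (f(v) = 3*(v/v) = 3*1 = 3)
U = 9*I (U = sqrt(-84 + 3) = sqrt(-81) = 9*I ≈ 9.0*I)
((46 + 94) - 1*(-181))*U = ((46 + 94) - 1*(-181))*(9*I) = (140 + 181)*(9*I) = 321*(9*I) = 2889*I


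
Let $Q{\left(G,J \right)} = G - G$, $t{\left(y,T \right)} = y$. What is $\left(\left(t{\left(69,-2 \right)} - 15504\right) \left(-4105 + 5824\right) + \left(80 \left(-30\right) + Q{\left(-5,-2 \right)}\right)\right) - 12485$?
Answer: $-26547650$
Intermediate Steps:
$Q{\left(G,J \right)} = 0$
$\left(\left(t{\left(69,-2 \right)} - 15504\right) \left(-4105 + 5824\right) + \left(80 \left(-30\right) + Q{\left(-5,-2 \right)}\right)\right) - 12485 = \left(\left(69 - 15504\right) \left(-4105 + 5824\right) + \left(80 \left(-30\right) + 0\right)\right) - 12485 = \left(\left(-15435\right) 1719 + \left(-2400 + 0\right)\right) - 12485 = \left(-26532765 - 2400\right) - 12485 = -26535165 - 12485 = -26547650$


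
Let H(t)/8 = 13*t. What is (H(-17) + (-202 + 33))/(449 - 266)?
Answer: -1937/183 ≈ -10.585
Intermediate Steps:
H(t) = 104*t (H(t) = 8*(13*t) = 104*t)
(H(-17) + (-202 + 33))/(449 - 266) = (104*(-17) + (-202 + 33))/(449 - 266) = (-1768 - 169)/183 = -1937*1/183 = -1937/183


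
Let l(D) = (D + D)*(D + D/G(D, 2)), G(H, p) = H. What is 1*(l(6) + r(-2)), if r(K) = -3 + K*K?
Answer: 85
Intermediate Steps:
r(K) = -3 + K²
l(D) = 2*D*(1 + D) (l(D) = (D + D)*(D + D/D) = (2*D)*(D + 1) = (2*D)*(1 + D) = 2*D*(1 + D))
1*(l(6) + r(-2)) = 1*(2*6*(1 + 6) + (-3 + (-2)²)) = 1*(2*6*7 + (-3 + 4)) = 1*(84 + 1) = 1*85 = 85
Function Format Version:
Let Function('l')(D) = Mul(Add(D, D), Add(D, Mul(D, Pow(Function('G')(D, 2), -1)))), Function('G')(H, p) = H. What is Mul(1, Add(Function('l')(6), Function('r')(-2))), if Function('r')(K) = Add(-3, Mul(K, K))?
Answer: 85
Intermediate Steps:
Function('r')(K) = Add(-3, Pow(K, 2))
Function('l')(D) = Mul(2, D, Add(1, D)) (Function('l')(D) = Mul(Add(D, D), Add(D, Mul(D, Pow(D, -1)))) = Mul(Mul(2, D), Add(D, 1)) = Mul(Mul(2, D), Add(1, D)) = Mul(2, D, Add(1, D)))
Mul(1, Add(Function('l')(6), Function('r')(-2))) = Mul(1, Add(Mul(2, 6, Add(1, 6)), Add(-3, Pow(-2, 2)))) = Mul(1, Add(Mul(2, 6, 7), Add(-3, 4))) = Mul(1, Add(84, 1)) = Mul(1, 85) = 85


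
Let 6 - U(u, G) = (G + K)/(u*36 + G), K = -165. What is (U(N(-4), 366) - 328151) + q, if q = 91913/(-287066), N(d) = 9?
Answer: -5416468266128/16506295 ≈ -3.2815e+5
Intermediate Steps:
U(u, G) = 6 - (-165 + G)/(G + 36*u) (U(u, G) = 6 - (G - 165)/(u*36 + G) = 6 - (-165 + G)/(36*u + G) = 6 - (-165 + G)/(G + 36*u))
q = -91913/287066 (q = 91913*(-1/287066) = -91913/287066 ≈ -0.32018)
(U(N(-4), 366) - 328151) + q = ((165 + 5*366 + 216*9)/(366 + 36*9) - 328151) - 91913/287066 = ((165 + 1830 + 1944)/(366 + 324) - 328151) - 91913/287066 = (3939/690 - 328151) - 91913/287066 = ((1/690)*3939 - 328151) - 91913/287066 = (1313/230 - 328151) - 91913/287066 = -75473417/230 - 91913/287066 = -5416468266128/16506295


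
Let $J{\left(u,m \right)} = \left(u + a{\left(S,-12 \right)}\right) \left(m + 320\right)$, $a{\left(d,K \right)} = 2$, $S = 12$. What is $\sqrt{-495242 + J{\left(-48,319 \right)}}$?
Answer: $2 i \sqrt{131159} \approx 724.32 i$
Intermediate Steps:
$J{\left(u,m \right)} = \left(2 + u\right) \left(320 + m\right)$ ($J{\left(u,m \right)} = \left(u + 2\right) \left(m + 320\right) = \left(2 + u\right) \left(320 + m\right)$)
$\sqrt{-495242 + J{\left(-48,319 \right)}} = \sqrt{-495242 + \left(640 + 2 \cdot 319 + 320 \left(-48\right) + 319 \left(-48\right)\right)} = \sqrt{-495242 + \left(640 + 638 - 15360 - 15312\right)} = \sqrt{-495242 - 29394} = \sqrt{-524636} = 2 i \sqrt{131159}$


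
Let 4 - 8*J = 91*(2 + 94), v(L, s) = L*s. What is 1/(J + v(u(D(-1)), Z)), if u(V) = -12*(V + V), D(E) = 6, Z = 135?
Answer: -2/41063 ≈ -4.8706e-5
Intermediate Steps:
u(V) = -24*V
J = -2183/2 (J = ½ - 91*(2 + 94)/8 = ½ - 91*96/8 = ½ - ⅛*8736 = ½ - 1092 = -2183/2 ≈ -1091.5)
1/(J + v(u(D(-1)), Z)) = 1/(-2183/2 - 24*6*135) = 1/(-2183/2 - 144*135) = 1/(-2183/2 - 19440) = 1/(-41063/2) = -2/41063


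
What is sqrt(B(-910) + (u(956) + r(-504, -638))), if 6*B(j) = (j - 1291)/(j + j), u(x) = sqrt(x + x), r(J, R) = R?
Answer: sqrt(-19013792070 + 59623200*sqrt(478))/5460 ≈ 24.374*I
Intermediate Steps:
u(x) = sqrt(2)*sqrt(x) (u(x) = sqrt(2*x) = sqrt(2)*sqrt(x))
B(j) = (-1291 + j)/(12*j) (B(j) = ((j - 1291)/(j + j))/6 = ((-1291 + j)/((2*j)))/6 = ((-1291 + j)*(1/(2*j)))/6 = ((-1291 + j)/(2*j))/6 = (-1291 + j)/(12*j))
sqrt(B(-910) + (u(956) + r(-504, -638))) = sqrt((1/12)*(-1291 - 910)/(-910) + (sqrt(2)*sqrt(956) - 638)) = sqrt((1/12)*(-1/910)*(-2201) + (sqrt(2)*(2*sqrt(239)) - 638)) = sqrt(2201/10920 + (2*sqrt(478) - 638)) = sqrt(2201/10920 + (-638 + 2*sqrt(478))) = sqrt(-6964759/10920 + 2*sqrt(478))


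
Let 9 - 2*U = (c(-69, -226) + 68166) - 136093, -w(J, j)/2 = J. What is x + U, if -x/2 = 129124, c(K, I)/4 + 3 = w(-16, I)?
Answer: -224338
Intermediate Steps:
w(J, j) = -2*J
c(K, I) = 116 (c(K, I) = -12 + 4*(-2*(-16)) = -12 + 4*32 = -12 + 128 = 116)
x = -258248 (x = -2*129124 = -258248)
U = 33910 (U = 9/2 - ((116 + 68166) - 136093)/2 = 9/2 - (68282 - 136093)/2 = 9/2 - ½*(-67811) = 9/2 + 67811/2 = 33910)
x + U = -258248 + 33910 = -224338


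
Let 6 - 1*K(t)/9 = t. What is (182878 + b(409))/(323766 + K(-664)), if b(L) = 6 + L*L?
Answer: 350165/329796 ≈ 1.0618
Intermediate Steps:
K(t) = 54 - 9*t
b(L) = 6 + L**2
(182878 + b(409))/(323766 + K(-664)) = (182878 + (6 + 409**2))/(323766 + (54 - 9*(-664))) = (182878 + (6 + 167281))/(323766 + (54 + 5976)) = (182878 + 167287)/(323766 + 6030) = 350165/329796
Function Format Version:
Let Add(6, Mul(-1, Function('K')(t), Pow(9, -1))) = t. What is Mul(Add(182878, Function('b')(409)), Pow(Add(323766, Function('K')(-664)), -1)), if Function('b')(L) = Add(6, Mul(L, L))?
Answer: Rational(350165, 329796) ≈ 1.0618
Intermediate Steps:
Function('K')(t) = Add(54, Mul(-9, t))
Function('b')(L) = Add(6, Pow(L, 2))
Mul(Add(182878, Function('b')(409)), Pow(Add(323766, Function('K')(-664)), -1)) = Mul(Add(182878, Add(6, Pow(409, 2))), Pow(Add(323766, Add(54, Mul(-9, -664))), -1)) = Mul(Add(182878, Add(6, 167281)), Pow(Add(323766, Add(54, 5976)), -1)) = Mul(Add(182878, 167287), Pow(Add(323766, 6030), -1)) = Mul(350165, Pow(329796, -1)) = Mul(350165, Rational(1, 329796)) = Rational(350165, 329796)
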